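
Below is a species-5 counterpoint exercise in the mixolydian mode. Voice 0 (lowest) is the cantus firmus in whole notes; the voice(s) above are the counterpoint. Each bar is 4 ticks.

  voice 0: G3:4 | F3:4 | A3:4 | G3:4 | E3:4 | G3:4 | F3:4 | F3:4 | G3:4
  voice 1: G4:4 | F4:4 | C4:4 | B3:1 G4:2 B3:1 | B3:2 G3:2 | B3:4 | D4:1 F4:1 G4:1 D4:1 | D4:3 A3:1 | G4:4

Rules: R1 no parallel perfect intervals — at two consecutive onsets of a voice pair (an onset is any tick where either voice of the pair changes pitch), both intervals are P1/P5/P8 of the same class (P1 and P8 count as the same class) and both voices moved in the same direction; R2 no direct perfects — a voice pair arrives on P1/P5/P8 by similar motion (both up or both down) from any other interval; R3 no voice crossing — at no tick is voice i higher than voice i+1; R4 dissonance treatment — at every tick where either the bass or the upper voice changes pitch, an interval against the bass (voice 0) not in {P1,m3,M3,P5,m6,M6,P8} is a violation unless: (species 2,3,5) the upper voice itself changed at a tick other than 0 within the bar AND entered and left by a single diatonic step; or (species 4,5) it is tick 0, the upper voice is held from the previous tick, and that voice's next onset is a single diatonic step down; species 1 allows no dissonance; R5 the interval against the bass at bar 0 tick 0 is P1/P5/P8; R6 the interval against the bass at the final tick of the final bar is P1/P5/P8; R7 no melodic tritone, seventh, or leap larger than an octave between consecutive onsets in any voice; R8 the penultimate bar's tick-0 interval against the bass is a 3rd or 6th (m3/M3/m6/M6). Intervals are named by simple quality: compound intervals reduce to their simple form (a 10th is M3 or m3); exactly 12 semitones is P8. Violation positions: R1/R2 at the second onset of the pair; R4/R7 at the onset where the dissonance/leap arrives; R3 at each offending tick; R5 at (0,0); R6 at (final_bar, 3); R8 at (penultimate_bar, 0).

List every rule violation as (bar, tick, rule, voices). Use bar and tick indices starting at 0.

bar 0: v0=G3 v1=G4 downbeat P8
bar 1: v0=F3 v1=F4 downbeat P8
bar 2: v0=A3 v1=C4 downbeat m3
bar 3: v0=G3 v1=B3 downbeat M3
bar 4: v0=E3 v1=B3 downbeat P5
bar 5: v0=G3 v1=B3 downbeat M3
bar 6: v0=F3 v1=D4 downbeat M6
bar 7: v0=F3 v1=D4 downbeat M6
bar 8: v0=G3 v1=G4 downbeat P8
  -> R1 @ bar 1 tick 0 v(0, 1): G3/G4 P8 -> F3/F4 P8 similar
  -> R4 @ bar 6 tick 2 v(0, 1): F3/G4 M2 untreated
  -> R2 @ bar 8 tick 0 v(0, 1): F3/A3 M3 -> G3/G4 P8 similar
  -> R7 @ bar 8 tick 0 v(1,): A3->G4 leap 10st

(1, 0, R1, (0, 1))
(6, 2, R4, (0, 1))
(8, 0, R2, (0, 1))
(8, 0, R7, (1,))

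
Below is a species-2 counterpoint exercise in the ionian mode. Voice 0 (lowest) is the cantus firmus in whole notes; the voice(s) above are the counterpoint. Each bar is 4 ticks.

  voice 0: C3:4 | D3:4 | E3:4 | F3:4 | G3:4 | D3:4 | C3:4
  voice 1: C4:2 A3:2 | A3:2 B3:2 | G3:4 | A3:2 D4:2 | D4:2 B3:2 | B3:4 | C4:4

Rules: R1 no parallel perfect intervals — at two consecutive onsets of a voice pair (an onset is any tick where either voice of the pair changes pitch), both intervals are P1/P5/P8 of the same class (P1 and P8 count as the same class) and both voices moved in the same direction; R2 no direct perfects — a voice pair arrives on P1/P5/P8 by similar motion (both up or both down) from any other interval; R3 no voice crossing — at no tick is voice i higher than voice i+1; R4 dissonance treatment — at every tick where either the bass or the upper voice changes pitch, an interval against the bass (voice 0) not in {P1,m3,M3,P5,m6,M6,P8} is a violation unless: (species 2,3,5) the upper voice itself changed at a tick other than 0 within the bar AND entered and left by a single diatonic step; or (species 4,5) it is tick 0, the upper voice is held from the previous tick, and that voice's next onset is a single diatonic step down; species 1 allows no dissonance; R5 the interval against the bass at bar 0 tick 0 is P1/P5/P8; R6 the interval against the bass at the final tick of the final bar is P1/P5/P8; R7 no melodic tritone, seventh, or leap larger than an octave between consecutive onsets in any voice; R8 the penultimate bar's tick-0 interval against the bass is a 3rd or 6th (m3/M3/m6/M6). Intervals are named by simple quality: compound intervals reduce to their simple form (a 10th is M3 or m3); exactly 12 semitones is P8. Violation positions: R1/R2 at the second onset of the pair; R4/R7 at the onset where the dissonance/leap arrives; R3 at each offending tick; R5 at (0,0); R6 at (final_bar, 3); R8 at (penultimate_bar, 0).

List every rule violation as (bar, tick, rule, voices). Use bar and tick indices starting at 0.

bar 0: v0=C3 v1=C4 downbeat P8
bar 1: v0=D3 v1=A3 downbeat P5
bar 2: v0=E3 v1=G3 downbeat m3
bar 3: v0=F3 v1=A3 downbeat M3
bar 4: v0=G3 v1=D4 downbeat P5
bar 5: v0=D3 v1=B3 downbeat M6
bar 6: v0=C3 v1=C4 downbeat P8

No violations across 7 bars (C3..C3 vs C4..C4).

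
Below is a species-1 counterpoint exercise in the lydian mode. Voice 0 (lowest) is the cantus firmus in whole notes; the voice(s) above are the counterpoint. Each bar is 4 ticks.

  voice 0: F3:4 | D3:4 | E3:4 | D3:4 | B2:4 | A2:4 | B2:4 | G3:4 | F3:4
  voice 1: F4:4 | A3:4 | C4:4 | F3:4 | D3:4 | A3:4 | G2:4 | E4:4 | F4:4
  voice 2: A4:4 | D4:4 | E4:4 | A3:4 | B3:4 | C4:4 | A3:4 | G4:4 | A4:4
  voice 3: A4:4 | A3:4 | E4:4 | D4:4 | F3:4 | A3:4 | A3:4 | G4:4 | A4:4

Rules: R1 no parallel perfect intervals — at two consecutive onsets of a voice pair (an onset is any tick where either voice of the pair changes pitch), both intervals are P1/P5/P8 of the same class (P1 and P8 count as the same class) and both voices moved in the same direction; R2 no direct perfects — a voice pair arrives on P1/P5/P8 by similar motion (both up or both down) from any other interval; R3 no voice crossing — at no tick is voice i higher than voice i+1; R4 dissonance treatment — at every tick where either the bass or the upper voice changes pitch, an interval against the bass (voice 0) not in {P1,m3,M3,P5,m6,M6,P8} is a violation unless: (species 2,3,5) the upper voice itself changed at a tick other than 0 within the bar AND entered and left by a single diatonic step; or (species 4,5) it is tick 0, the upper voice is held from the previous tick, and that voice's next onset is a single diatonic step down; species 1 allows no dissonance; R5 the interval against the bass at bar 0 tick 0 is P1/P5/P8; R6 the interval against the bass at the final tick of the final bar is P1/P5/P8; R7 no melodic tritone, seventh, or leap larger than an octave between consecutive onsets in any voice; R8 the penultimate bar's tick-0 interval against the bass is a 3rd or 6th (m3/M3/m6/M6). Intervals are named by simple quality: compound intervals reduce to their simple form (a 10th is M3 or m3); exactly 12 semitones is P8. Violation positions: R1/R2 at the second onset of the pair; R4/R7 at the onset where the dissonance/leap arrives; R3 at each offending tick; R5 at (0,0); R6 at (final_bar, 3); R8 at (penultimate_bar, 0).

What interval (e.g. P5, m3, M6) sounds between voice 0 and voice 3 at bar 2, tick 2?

P8

voice 0=E3 voice 3=E4 -> P8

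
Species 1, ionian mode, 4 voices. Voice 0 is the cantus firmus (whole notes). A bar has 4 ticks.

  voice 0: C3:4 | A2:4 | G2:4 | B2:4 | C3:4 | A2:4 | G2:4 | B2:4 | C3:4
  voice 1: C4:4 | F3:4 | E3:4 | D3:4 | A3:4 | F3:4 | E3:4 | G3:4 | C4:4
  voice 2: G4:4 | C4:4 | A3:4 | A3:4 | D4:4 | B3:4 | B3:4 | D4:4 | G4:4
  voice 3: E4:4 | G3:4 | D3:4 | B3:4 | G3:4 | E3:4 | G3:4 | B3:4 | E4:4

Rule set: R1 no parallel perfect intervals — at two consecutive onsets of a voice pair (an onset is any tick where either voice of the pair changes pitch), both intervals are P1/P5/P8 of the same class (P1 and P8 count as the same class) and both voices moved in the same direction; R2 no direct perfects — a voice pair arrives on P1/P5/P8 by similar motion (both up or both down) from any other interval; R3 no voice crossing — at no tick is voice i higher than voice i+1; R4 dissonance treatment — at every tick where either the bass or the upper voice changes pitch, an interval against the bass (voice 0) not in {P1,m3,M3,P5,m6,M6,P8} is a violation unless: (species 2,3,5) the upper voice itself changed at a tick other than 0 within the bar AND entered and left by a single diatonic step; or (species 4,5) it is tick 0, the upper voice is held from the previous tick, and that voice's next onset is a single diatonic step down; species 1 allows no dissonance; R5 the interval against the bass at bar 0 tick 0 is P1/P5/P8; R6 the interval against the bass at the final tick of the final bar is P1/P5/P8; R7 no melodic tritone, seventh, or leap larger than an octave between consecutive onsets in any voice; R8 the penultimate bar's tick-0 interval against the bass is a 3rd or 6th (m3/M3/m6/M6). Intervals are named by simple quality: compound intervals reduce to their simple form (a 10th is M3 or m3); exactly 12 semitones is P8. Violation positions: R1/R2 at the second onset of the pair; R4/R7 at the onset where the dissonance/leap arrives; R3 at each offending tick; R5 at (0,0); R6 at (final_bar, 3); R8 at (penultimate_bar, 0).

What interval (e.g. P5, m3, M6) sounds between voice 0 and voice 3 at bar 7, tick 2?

P8

voice 0=B2 voice 3=B3 -> P8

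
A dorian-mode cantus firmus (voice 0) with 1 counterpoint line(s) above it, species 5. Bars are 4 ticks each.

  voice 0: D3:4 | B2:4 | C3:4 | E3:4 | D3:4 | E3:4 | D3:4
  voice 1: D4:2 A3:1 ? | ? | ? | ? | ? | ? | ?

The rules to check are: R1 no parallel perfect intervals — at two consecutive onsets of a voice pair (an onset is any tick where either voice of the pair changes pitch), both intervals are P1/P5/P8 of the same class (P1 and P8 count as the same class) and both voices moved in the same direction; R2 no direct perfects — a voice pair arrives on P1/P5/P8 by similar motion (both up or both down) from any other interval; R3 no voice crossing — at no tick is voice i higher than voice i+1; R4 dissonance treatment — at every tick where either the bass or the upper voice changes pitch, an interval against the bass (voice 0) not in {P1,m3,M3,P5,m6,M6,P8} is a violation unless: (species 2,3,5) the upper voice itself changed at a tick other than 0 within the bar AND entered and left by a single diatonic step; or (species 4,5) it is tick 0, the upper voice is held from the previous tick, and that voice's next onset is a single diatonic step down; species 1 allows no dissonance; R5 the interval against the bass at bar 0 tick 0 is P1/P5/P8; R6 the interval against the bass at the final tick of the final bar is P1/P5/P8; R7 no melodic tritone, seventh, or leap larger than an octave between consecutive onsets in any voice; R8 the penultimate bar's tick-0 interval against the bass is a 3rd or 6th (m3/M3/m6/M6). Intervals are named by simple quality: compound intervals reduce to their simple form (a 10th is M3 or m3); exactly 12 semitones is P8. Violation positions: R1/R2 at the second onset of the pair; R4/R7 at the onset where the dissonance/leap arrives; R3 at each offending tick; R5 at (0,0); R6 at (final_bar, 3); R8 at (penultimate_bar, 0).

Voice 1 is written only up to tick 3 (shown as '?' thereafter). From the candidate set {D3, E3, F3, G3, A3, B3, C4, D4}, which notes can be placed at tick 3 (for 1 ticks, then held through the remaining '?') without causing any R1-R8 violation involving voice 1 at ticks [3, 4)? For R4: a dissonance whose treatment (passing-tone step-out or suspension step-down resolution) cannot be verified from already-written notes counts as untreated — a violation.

D3: legal
E3: violates R4
F3: legal
G3: violates R4
A3: legal
B3: legal
C4: violates R4
D4: legal

{A3, B3, D3, D4, F3}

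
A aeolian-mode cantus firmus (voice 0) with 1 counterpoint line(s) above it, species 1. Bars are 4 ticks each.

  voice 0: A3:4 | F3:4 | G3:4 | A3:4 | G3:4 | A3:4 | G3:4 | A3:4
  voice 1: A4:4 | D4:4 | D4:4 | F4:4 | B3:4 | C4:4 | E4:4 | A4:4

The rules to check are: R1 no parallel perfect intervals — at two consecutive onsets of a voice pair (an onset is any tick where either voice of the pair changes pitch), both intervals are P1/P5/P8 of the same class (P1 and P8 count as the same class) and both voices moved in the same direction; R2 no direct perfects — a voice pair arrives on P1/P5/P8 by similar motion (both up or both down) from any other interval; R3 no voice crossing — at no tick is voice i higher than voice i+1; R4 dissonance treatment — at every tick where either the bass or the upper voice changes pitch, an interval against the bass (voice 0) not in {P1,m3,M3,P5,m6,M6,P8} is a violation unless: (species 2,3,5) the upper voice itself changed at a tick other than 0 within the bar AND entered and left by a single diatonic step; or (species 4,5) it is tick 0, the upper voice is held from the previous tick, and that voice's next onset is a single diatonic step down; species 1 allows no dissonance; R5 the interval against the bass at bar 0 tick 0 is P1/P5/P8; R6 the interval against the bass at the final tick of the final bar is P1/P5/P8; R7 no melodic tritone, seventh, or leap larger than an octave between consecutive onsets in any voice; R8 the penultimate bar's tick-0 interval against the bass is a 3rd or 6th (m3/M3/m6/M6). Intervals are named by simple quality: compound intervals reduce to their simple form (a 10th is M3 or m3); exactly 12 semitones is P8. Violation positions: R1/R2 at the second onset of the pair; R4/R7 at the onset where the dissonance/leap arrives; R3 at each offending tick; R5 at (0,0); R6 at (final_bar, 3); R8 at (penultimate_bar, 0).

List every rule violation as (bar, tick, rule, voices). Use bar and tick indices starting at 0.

(4, 0, R7, (1,))
(7, 0, R2, (0, 1))

bar 0: v0=A3 v1=A4 downbeat P8
bar 1: v0=F3 v1=D4 downbeat M6
bar 2: v0=G3 v1=D4 downbeat P5
bar 3: v0=A3 v1=F4 downbeat m6
bar 4: v0=G3 v1=B3 downbeat M3
bar 5: v0=A3 v1=C4 downbeat m3
bar 6: v0=G3 v1=E4 downbeat M6
bar 7: v0=A3 v1=A4 downbeat P8
  -> R7 @ bar 4 tick 0 v(1,): F4->B3 leap 6st
  -> R2 @ bar 7 tick 0 v(0, 1): G3/E4 M6 -> A3/A4 P8 similar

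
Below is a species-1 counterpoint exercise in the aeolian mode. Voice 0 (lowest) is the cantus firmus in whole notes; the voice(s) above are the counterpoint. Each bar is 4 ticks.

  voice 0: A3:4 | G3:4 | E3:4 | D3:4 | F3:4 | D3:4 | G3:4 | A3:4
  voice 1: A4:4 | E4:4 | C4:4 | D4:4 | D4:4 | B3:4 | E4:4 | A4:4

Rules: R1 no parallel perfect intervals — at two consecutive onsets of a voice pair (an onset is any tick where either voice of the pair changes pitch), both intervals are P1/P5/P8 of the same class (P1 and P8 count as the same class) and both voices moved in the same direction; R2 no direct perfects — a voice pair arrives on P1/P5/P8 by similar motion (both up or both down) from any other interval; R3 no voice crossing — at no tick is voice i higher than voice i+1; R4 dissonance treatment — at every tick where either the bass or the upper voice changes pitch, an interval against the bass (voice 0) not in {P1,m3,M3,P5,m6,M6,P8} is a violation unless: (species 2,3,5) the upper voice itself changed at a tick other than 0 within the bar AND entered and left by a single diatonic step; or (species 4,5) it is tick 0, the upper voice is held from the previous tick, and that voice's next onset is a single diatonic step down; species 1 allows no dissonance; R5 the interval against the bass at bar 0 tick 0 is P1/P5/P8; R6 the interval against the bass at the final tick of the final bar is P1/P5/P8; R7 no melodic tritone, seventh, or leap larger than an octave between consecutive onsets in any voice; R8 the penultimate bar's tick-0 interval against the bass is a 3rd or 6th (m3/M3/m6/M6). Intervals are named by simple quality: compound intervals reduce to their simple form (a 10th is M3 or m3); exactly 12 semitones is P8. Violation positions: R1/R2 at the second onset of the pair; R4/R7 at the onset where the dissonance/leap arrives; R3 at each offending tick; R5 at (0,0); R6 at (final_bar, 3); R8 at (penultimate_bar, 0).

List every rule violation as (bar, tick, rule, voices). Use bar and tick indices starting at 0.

(7, 0, R2, (0, 1))

bar 0: v0=A3 v1=A4 downbeat P8
bar 1: v0=G3 v1=E4 downbeat M6
bar 2: v0=E3 v1=C4 downbeat m6
bar 3: v0=D3 v1=D4 downbeat P8
bar 4: v0=F3 v1=D4 downbeat M6
bar 5: v0=D3 v1=B3 downbeat M6
bar 6: v0=G3 v1=E4 downbeat M6
bar 7: v0=A3 v1=A4 downbeat P8
  -> R2 @ bar 7 tick 0 v(0, 1): G3/E4 M6 -> A3/A4 P8 similar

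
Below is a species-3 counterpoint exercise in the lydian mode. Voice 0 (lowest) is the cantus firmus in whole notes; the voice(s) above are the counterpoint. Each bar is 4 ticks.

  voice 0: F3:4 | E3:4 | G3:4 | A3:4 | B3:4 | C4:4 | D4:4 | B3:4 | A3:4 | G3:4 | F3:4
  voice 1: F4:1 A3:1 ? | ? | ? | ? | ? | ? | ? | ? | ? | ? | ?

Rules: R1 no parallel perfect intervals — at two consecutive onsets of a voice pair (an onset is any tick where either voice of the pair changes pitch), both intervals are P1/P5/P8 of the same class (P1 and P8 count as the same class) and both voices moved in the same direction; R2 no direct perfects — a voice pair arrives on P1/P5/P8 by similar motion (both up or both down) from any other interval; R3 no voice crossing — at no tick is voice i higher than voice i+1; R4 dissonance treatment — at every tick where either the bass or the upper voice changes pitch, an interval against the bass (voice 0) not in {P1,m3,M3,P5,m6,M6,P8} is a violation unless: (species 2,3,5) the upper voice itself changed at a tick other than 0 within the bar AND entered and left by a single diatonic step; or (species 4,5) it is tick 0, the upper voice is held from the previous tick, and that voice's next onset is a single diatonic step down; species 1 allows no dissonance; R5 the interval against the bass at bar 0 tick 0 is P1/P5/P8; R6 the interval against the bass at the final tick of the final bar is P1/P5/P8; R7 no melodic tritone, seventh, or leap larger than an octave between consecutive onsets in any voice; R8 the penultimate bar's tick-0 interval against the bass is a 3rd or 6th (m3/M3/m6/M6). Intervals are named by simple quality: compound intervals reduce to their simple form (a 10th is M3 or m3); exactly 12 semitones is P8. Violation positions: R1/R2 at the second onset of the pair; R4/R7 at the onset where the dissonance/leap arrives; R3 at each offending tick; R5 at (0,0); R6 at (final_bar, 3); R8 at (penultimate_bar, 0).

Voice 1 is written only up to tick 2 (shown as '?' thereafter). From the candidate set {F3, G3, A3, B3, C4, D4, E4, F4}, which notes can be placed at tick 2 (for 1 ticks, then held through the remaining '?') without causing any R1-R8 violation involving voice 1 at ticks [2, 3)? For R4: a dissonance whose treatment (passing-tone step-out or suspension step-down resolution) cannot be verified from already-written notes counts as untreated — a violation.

{A3, C4, D4, F3, F4}

F3: legal
G3: violates R4
A3: legal
B3: violates R4
C4: legal
D4: legal
E4: violates R4
F4: legal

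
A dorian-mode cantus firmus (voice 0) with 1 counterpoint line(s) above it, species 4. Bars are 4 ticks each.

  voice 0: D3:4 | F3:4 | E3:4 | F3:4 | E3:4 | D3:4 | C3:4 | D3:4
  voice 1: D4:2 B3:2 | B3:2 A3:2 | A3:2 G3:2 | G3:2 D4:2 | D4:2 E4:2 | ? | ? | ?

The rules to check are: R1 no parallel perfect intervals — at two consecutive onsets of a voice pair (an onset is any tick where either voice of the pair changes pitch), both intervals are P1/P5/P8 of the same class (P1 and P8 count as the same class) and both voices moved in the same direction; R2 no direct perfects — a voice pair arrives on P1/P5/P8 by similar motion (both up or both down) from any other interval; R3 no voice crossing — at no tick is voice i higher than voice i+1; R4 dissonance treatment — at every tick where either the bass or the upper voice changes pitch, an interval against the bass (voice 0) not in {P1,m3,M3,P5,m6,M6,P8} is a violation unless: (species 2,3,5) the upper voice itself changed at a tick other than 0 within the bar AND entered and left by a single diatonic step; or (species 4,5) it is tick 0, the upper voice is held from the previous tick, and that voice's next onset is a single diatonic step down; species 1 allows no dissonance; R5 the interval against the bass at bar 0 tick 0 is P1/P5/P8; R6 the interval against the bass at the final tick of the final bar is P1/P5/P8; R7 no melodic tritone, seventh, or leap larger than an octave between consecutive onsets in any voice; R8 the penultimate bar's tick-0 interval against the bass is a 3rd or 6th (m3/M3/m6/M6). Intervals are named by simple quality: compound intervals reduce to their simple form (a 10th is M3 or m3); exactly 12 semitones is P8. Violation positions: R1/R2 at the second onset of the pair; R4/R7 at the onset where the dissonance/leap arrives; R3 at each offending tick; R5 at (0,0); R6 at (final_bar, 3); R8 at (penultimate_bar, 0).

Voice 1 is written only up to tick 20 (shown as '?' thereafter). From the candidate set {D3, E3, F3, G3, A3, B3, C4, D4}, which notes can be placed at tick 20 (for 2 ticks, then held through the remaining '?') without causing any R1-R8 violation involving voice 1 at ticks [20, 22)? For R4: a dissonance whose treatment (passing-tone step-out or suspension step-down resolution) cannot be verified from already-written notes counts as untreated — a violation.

D3: violates R1,R7
E3: violates R4
F3: violates R7
G3: violates R4
A3: violates R2
B3: legal
C4: violates R4
D4: violates R1

{B3}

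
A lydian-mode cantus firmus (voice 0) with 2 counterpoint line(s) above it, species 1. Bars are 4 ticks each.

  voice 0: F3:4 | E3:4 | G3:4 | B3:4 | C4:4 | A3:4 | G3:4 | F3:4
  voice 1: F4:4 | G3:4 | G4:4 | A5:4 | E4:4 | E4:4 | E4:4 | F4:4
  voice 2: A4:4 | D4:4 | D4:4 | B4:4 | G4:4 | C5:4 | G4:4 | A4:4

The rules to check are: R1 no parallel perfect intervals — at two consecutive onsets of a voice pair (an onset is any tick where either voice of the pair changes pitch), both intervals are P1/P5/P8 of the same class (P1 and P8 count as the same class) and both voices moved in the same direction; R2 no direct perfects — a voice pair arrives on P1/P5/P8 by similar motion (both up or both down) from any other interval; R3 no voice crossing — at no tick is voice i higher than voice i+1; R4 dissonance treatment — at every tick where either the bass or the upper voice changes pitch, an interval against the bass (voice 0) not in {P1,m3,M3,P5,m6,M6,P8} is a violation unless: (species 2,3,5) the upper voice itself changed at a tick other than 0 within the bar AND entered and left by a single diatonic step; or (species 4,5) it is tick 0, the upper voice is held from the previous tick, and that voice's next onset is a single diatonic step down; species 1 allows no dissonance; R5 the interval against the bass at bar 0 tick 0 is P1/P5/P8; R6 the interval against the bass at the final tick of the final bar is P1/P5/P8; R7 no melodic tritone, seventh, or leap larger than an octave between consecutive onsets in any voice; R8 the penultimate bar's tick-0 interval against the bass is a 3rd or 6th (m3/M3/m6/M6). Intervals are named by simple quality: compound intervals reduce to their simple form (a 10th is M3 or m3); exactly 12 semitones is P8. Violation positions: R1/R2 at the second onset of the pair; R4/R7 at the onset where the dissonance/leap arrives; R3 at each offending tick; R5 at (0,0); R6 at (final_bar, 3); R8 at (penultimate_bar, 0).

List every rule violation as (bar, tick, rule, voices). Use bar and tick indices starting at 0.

bar 0: v0=F3 v1=F4 v2=A4 downbeat M3
bar 1: v0=E3 v1=G3 v2=D4 downbeat m7
bar 2: v0=G3 v1=G4 v2=D4 downbeat P5
bar 3: v0=B3 v1=A5 v2=B4 downbeat P8
bar 4: v0=C4 v1=E4 v2=G4 downbeat P5
bar 5: v0=A3 v1=E4 v2=C5 downbeat m3
bar 6: v0=G3 v1=E4 v2=G4 downbeat P8
bar 7: v0=F3 v1=F4 v2=A4 downbeat M3
  -> R5 @ bar 0 tick 0 v(0, 2): opens on M3
  -> R2 @ bar 1 tick 0 v(1, 2): F4/A4 M3 -> G3/D4 P5 similar
  -> R4 @ bar 1 tick 0 v(0, 2): E3/D4 m7 untreated
  -> R7 @ bar 1 tick 0 v(1,): F4->G3 leap 10st
  -> R2 @ bar 2 tick 0 v(0, 1): E3/G3 m3 -> G3/G4 P8 similar
  -> R3 @ bar 2 tick 0 v(1, 2): G4 above D4
  -> R3 @ bar 2 tick 1 v(1, 2): G4 above D4
  -> R3 @ bar 2 tick 2 v(1, 2): G4 above D4
  -> R3 @ bar 2 tick 3 v(1, 2): G4 above D4
  -> R2 @ bar 3 tick 0 v(0, 2): G3/D4 P5 -> B3/B4 P8 similar
  -> R3 @ bar 3 tick 0 v(1, 2): A5 above B4
  -> R4 @ bar 3 tick 0 v(0, 1): B3/A5 m7 untreated
  -> R7 @ bar 3 tick 0 v(1,): G4->A5 leap 14st
  -> R3 @ bar 3 tick 1 v(1, 2): A5 above B4
  -> R3 @ bar 3 tick 2 v(1, 2): A5 above B4
  -> R3 @ bar 3 tick 3 v(1, 2): A5 above B4
  -> R7 @ bar 4 tick 0 v(1,): A5->E4 leap 17st
  -> R2 @ bar 6 tick 0 v(0, 2): A3/C5 m3 -> G3/G4 P8 similar
  -> R8 @ bar 6 tick 0 v(0, 2): penult P8 not 3rd/6th
  -> R6 @ bar 7 tick 3 v(0, 2): closes on M3

(0, 0, R5, (0, 2))
(1, 0, R2, (1, 2))
(1, 0, R4, (0, 2))
(1, 0, R7, (1,))
(2, 0, R2, (0, 1))
(2, 0, R3, (1, 2))
(2, 1, R3, (1, 2))
(2, 2, R3, (1, 2))
(2, 3, R3, (1, 2))
(3, 0, R2, (0, 2))
(3, 0, R3, (1, 2))
(3, 0, R4, (0, 1))
(3, 0, R7, (1,))
(3, 1, R3, (1, 2))
(3, 2, R3, (1, 2))
(3, 3, R3, (1, 2))
(4, 0, R7, (1,))
(6, 0, R2, (0, 2))
(6, 0, R8, (0, 2))
(7, 3, R6, (0, 2))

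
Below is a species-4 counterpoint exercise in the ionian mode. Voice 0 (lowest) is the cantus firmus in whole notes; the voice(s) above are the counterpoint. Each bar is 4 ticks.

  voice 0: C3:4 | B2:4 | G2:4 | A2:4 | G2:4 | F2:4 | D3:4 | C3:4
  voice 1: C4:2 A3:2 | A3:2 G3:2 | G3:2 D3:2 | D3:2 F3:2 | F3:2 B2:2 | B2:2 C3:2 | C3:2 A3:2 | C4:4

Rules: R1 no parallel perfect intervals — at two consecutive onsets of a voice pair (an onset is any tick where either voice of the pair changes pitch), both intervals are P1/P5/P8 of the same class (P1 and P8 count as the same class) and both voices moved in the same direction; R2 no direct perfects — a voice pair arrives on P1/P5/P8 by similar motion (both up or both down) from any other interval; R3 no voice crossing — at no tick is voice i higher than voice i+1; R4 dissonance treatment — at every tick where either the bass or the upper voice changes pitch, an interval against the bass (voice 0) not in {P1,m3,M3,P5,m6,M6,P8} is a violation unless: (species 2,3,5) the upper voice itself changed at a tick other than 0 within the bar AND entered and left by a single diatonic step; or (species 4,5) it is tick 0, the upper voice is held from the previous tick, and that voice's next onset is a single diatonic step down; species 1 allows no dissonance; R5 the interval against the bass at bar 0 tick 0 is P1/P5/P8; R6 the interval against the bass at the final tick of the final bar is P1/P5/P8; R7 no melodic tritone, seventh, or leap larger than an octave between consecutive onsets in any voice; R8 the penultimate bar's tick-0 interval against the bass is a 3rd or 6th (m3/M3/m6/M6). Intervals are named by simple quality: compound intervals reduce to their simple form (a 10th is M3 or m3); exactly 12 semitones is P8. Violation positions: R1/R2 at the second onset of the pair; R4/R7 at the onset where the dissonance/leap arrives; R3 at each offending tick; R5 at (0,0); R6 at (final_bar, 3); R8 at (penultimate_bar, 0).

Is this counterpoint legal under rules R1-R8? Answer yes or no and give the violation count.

bar 0: v0=C3 v1=C4 (P8)
bar 1: v0=B2 v1=A3 (m7)
bar 2: v0=G2 v1=G3 (P8)
bar 3: v0=A2 v1=D3 (P4)
bar 4: v0=G2 v1=F3 (m7)
bar 5: v0=F2 v1=B2 (TT)
bar 6: v0=D3 v1=C3 (M2)
bar 7: v0=C3 v1=C4 (P8)
  R4 @ bar3.0: A2/D3 P4 untreated
  R4 @ bar4.0: G2/F3 m7 untreated
  R7 @ bar4.2: F3->B2 leap 6st
  R4 @ bar5.0: F2/B2 TT untreated
  R3 @ bar6.0: D3 above C3
  R4 @ bar6.0: D3/C3 M2 untreated
  R8 @ bar6.0: penult M2 not 3rd/6th
  R3 @ bar6.1: D3 above C3

No (8 violations)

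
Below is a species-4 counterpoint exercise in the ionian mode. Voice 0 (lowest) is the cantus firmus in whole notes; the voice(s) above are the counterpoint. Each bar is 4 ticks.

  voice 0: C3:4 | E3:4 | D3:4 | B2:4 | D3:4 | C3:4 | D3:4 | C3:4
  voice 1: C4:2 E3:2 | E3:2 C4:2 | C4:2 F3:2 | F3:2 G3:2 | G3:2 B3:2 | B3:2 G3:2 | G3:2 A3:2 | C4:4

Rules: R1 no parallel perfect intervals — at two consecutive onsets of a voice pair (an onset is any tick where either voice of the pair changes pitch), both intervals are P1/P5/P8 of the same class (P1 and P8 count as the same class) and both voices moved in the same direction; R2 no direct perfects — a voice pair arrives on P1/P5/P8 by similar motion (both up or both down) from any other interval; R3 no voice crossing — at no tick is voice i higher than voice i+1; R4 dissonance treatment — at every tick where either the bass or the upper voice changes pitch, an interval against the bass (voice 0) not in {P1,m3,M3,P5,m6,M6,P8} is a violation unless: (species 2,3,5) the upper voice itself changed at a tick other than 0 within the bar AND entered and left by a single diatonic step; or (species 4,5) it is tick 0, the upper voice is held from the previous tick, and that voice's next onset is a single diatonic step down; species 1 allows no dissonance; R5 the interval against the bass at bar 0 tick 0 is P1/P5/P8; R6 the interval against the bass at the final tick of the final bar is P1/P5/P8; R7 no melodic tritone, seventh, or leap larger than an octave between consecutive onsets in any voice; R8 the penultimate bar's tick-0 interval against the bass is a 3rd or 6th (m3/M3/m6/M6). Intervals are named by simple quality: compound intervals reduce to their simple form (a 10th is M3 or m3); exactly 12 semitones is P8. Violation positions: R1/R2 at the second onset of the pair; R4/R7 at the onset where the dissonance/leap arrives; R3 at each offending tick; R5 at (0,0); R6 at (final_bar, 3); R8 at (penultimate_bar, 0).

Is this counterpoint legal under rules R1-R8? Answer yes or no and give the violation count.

No (6 violations)

bar 0: v0=C3 v1=C4 (P8)
bar 1: v0=E3 v1=E3 (P1)
bar 2: v0=D3 v1=C4 (m7)
bar 3: v0=B2 v1=F3 (TT)
bar 4: v0=D3 v1=G3 (P4)
bar 5: v0=C3 v1=B3 (M7)
bar 6: v0=D3 v1=G3 (P4)
bar 7: v0=C3 v1=C4 (P8)
  R4 @ bar2.0: D3/C4 m7 untreated
  R4 @ bar3.0: B2/F3 TT untreated
  R4 @ bar4.0: D3/G3 P4 untreated
  R4 @ bar5.0: C3/B3 M7 untreated
  R4 @ bar6.0: D3/G3 P4 untreated
  R8 @ bar6.0: penult P4 not 3rd/6th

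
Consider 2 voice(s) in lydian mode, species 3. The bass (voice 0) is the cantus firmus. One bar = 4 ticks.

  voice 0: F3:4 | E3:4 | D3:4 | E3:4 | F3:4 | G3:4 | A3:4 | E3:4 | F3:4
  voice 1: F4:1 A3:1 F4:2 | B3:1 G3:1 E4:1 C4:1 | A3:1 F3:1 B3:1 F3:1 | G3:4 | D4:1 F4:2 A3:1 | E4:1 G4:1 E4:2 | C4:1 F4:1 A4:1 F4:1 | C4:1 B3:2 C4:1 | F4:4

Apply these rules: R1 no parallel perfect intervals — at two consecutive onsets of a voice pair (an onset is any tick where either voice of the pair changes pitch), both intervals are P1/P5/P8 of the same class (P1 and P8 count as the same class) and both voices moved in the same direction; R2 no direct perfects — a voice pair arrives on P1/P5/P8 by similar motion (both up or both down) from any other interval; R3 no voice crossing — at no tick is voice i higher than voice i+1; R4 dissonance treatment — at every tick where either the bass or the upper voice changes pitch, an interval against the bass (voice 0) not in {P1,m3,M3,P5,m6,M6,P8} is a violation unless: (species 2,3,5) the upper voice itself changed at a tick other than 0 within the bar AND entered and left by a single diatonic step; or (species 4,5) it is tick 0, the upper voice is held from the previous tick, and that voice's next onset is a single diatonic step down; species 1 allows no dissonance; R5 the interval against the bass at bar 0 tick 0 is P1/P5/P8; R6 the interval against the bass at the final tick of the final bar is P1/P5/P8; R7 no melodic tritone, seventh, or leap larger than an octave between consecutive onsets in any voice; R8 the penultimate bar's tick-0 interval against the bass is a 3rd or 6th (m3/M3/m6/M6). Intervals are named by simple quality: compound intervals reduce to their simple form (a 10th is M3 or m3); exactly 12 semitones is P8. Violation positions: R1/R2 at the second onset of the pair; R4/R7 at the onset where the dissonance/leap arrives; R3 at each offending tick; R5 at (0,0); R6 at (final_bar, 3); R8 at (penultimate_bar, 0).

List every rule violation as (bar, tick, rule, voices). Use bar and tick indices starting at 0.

(1, 0, R2, (0, 1))
(1, 0, R7, (1,))
(2, 0, R2, (0, 1))
(2, 2, R7, (1,))
(2, 3, R7, (1,))
(8, 0, R2, (0, 1))

bar 0: v0=F3 v1=F4 downbeat P8
bar 1: v0=E3 v1=B3 downbeat P5
bar 2: v0=D3 v1=A3 downbeat P5
bar 3: v0=E3 v1=G3 downbeat m3
bar 4: v0=F3 v1=D4 downbeat M6
bar 5: v0=G3 v1=E4 downbeat M6
bar 6: v0=A3 v1=C4 downbeat m3
bar 7: v0=E3 v1=C4 downbeat m6
bar 8: v0=F3 v1=F4 downbeat P8
  -> R2 @ bar 1 tick 0 v(0, 1): F3/F4 P8 -> E3/B3 P5 similar
  -> R7 @ bar 1 tick 0 v(1,): F4->B3 leap 6st
  -> R2 @ bar 2 tick 0 v(0, 1): E3/C4 m6 -> D3/A3 P5 similar
  -> R7 @ bar 2 tick 2 v(1,): F3->B3 leap 6st
  -> R7 @ bar 2 tick 3 v(1,): B3->F3 leap 6st
  -> R2 @ bar 8 tick 0 v(0, 1): E3/C4 m6 -> F3/F4 P8 similar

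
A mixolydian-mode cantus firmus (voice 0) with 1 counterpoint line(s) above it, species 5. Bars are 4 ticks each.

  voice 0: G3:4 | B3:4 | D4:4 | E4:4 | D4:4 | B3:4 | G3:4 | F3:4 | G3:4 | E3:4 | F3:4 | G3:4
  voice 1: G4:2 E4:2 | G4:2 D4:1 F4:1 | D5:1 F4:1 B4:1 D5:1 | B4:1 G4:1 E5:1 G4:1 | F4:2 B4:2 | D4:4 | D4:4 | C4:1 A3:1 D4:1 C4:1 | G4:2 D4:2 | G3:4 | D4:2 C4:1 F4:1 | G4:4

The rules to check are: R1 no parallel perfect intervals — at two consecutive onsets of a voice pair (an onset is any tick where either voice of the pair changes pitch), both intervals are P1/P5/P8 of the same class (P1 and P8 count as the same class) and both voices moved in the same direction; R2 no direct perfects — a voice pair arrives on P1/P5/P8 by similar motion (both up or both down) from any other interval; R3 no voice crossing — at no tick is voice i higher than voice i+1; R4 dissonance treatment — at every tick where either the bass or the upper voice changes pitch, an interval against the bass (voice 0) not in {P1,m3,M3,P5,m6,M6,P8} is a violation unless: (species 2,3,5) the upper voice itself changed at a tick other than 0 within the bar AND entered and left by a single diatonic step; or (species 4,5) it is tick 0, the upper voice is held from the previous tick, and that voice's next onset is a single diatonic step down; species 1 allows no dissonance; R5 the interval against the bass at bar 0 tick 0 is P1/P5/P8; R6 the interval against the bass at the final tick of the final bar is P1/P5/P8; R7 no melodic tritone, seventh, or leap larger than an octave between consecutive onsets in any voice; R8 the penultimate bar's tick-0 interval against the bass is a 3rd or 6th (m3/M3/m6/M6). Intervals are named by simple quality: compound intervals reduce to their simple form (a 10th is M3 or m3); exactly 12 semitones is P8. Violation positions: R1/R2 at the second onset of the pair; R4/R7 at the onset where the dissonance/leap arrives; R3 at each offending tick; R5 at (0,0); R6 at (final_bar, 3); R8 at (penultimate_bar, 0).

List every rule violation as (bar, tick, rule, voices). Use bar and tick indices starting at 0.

bar 0: v0=G3 v1=G4 downbeat P8
bar 1: v0=B3 v1=G4 downbeat m6
bar 2: v0=D4 v1=D5 downbeat P8
bar 3: v0=E4 v1=B4 downbeat P5
bar 4: v0=D4 v1=F4 downbeat m3
bar 5: v0=B3 v1=D4 downbeat m3
bar 6: v0=G3 v1=D4 downbeat P5
bar 7: v0=F3 v1=C4 downbeat P5
bar 8: v0=G3 v1=G4 downbeat P8
bar 9: v0=E3 v1=G3 downbeat m3
bar 10: v0=F3 v1=D4 downbeat M6
bar 11: v0=G3 v1=G4 downbeat P8
  -> R4 @ bar 1 tick 3 v(0, 1): B3/F4 TT untreated
  -> R2 @ bar 2 tick 0 v(0, 1): B3/F4 TT -> D4/D5 P8 similar
  -> R7 @ bar 2 tick 2 v(1,): F4->B4 leap 6st
  -> R7 @ bar 4 tick 2 v(1,): F4->B4 leap 6st
  -> R1 @ bar 7 tick 0 v(0, 1): G3/D4 P5 -> F3/C4 P5 similar
  -> R2 @ bar 8 tick 0 v(0, 1): F3/C4 P5 -> G3/G4 P8 similar
  -> R1 @ bar 11 tick 0 v(0, 1): F3/F4 P8 -> G3/G4 P8 similar

(1, 3, R4, (0, 1))
(2, 0, R2, (0, 1))
(2, 2, R7, (1,))
(4, 2, R7, (1,))
(7, 0, R1, (0, 1))
(8, 0, R2, (0, 1))
(11, 0, R1, (0, 1))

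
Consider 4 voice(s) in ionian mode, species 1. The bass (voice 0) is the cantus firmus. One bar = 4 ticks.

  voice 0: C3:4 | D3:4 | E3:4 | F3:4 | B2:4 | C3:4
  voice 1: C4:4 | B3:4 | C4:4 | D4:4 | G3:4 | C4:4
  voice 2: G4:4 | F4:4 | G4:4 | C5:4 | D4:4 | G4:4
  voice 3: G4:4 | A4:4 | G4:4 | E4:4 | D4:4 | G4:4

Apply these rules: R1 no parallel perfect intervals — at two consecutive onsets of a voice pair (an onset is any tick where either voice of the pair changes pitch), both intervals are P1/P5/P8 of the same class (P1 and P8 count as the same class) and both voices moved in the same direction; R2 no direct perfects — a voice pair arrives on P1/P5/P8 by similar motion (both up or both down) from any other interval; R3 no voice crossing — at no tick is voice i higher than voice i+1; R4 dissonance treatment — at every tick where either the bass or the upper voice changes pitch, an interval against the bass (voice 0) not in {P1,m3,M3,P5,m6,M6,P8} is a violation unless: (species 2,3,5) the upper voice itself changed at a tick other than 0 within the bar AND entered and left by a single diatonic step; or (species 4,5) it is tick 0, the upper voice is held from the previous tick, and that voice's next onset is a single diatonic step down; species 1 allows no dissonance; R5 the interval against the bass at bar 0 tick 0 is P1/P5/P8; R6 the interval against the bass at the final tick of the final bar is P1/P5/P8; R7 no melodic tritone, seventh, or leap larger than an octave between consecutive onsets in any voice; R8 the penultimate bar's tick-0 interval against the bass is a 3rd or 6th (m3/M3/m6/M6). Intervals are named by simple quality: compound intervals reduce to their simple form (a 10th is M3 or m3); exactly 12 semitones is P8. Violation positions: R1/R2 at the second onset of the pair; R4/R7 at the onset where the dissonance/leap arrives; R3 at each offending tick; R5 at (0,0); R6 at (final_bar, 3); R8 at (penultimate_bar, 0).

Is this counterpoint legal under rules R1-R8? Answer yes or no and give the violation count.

bar 0: v0=C3 v1=C4 v2=G4 v3=G4 (P5)
bar 1: v0=D3 v1=B3 v2=F4 v3=A4 (P5)
bar 2: v0=E3 v1=C4 v2=G4 v3=G4 (m3)
bar 3: v0=F3 v1=D4 v2=C5 v3=E4 (M7)
bar 4: v0=B2 v1=G3 v2=D4 v3=D4 (m3)
bar 5: v0=C3 v1=C4 v2=G4 v3=G4 (P5)
  R1 @ bar1.0: C3/G4 P5 -> D3/A4 P5 similar
  R2 @ bar2.0: B3/F4 TT -> C4/G4 P5 similar
  R2 @ bar3.0: E3/G4 m3 -> F3/C5 P5 similar
  R3 @ bar3.0: C5 above E4
  R4 @ bar3.0: F3/E4 M7 untreated
  R3 @ bar3.1: C5 above E4
  R3 @ bar3.2: C5 above E4
  R3 @ bar3.3: C5 above E4
  R2 @ bar4.0: D4/C5 m7 -> G3/D4 P5 similar
  R2 @ bar4.0: D4/E4 M2 -> G3/D4 P5 similar
  R2 @ bar4.0: C5/E4 m6 -> D4/D4 P1 similar
  R7 @ bar4.0: F3->B2 leap 6st
  R7 @ bar4.0: C5->D4 leap 10st
  R1 @ bar5.0: G3/D4 P5 -> C4/G4 P5 similar
  R1 @ bar5.0: G3/D4 P5 -> C4/G4 P5 similar
  R1 @ bar5.0: D4/D4 P1 -> G4/G4 P1 similar
  R2 @ bar5.0: B2/G3 m6 -> C3/C4 P8 similar
  R2 @ bar5.0: B2/D4 m3 -> C3/G4 P5 similar
  R2 @ bar5.0: B2/D4 m3 -> C3/G4 P5 similar

No (19 violations)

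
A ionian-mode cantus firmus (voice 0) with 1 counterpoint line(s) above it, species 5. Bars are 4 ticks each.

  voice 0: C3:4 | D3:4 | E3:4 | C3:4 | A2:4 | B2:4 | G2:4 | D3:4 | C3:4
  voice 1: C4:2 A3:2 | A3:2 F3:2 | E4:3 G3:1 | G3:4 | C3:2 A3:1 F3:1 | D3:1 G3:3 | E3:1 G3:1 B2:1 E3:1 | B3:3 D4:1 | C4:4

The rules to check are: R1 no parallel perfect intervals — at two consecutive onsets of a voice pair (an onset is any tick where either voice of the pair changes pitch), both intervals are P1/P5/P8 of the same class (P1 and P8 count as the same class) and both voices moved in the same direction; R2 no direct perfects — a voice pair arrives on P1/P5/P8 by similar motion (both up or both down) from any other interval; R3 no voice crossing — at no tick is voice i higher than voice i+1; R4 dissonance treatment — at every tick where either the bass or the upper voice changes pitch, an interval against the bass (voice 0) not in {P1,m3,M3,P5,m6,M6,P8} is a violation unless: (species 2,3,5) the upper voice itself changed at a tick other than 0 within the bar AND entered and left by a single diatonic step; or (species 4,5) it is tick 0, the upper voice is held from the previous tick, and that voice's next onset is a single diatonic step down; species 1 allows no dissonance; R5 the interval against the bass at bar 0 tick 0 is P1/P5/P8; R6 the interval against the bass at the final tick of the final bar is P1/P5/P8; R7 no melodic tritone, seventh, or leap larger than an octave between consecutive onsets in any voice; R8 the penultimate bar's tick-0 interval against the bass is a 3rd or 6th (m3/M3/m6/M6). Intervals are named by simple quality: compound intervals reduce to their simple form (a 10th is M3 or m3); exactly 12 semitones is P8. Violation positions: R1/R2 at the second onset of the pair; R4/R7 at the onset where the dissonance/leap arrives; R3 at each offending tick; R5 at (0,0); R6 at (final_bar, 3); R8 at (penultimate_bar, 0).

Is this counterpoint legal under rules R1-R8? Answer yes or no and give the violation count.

No (3 violations)

bar 0: v0=C3 v1=C4 (P8)
bar 1: v0=D3 v1=A3 (P5)
bar 2: v0=E3 v1=E4 (P8)
bar 3: v0=C3 v1=G3 (P5)
bar 4: v0=A2 v1=C3 (m3)
bar 5: v0=B2 v1=D3 (m3)
bar 6: v0=G2 v1=E3 (M6)
bar 7: v0=D3 v1=B3 (M6)
bar 8: v0=C3 v1=C4 (P8)
  R2 @ bar2.0: D3/F3 m3 -> E3/E4 P8 similar
  R7 @ bar2.0: F3->E4 leap 11st
  R1 @ bar8.0: D3/D4 P8 -> C3/C4 P8 similar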